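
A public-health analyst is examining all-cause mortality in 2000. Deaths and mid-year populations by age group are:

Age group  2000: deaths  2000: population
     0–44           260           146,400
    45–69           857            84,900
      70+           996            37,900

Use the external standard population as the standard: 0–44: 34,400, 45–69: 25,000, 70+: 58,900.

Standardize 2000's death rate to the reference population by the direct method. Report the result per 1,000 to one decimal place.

Age-specific rates per 1,000 for 2000: 1.776, 10.094, 26.280.
Standard total = 118,300; weights = 0.2908, 0.2113, 0.4979.
Standardized rate: 0.2908×1.776 + 0.2113×10.094 + 0.4979×26.280 = 15.7339 per 1,000.

15.7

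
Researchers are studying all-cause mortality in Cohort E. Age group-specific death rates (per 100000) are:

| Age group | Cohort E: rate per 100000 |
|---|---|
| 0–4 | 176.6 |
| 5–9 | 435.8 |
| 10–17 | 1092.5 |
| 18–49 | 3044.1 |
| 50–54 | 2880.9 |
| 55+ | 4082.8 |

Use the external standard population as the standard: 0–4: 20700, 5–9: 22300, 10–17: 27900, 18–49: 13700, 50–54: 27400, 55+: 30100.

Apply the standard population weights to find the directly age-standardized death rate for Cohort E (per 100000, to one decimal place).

Standard total = 142100; weights = 0.1457, 0.1569, 0.1963, 0.0964, 0.1928, 0.2118.
Standardized rate: 0.1457×176.6 + 0.1569×435.8 + 0.1963×1092.5 + 0.0964×3044.1 + 0.1928×2880.9 + 0.2118×4082.8 = 2022.4336 per 100000.

2022.4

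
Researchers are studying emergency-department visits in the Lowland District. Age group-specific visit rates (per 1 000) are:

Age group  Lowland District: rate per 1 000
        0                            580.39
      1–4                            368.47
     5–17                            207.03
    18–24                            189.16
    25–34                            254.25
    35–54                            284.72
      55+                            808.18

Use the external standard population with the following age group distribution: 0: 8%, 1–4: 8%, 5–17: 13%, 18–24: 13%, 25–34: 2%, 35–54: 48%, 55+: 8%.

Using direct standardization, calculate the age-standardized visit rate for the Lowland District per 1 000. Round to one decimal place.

333.8

Standard weights: 0.08, 0.08, 0.13, 0.13, 0.02, 0.48, 0.08.
Standardized rate: 0.0800×580.39 + 0.0800×368.47 + 0.1300×207.03 + 0.1300×189.16 + 0.0200×254.25 + 0.4800×284.72 + 0.0800×808.18 = 333.8185 per 1 000.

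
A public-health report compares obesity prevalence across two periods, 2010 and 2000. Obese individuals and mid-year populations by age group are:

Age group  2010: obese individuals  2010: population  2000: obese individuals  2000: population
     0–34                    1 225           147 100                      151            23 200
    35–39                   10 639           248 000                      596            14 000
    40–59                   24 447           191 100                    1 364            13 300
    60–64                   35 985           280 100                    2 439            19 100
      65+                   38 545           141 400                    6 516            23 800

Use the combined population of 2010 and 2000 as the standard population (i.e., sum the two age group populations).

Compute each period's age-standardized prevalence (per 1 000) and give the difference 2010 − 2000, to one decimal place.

5.1

Age-specific rates per 1 000 for 2010: 8.328, 42.899, 127.928, 128.472, 272.595.
For 2000: 6.509, 42.571, 102.556, 127.696, 273.782.
Combined standard total = 1 101 100; weights = 0.1547, 0.2379, 0.1856, 0.2717, 0.1500.
2010: 0.1547×8.328 + 0.2379×42.899 + 0.1856×127.928 + 0.2717×128.472 + 0.1500×272.595 = 111.0506 per 1 000.
2000: 0.1547×6.509 + 0.2379×42.571 + 0.1856×102.556 + 0.2717×127.696 + 0.1500×273.782 = 105.9487 per 1 000.
Difference = 111.0506 − 105.9487 = 5.1019.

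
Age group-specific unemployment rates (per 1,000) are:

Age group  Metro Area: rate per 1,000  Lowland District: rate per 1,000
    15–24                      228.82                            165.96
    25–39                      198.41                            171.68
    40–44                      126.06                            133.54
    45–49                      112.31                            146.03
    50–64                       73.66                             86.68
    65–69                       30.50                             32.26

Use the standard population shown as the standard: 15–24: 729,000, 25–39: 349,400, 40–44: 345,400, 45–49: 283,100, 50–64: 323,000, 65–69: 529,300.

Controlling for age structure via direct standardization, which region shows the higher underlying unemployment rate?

Standard total = 2,559,200; weights = 0.2849, 0.1365, 0.1350, 0.1106, 0.1262, 0.2068.
The Metro Area: 0.2849×228.82 + 0.1365×198.41 + 0.1350×126.06 + 0.1106×112.31 + 0.1262×73.66 + 0.2068×30.50 = 137.3109 per 1,000.
The Lowland District: 0.2849×165.96 + 0.1365×171.68 + 0.1350×133.54 + 0.1106×146.03 + 0.1262×86.68 + 0.2068×32.26 = 122.5025 per 1,000.

Metro Area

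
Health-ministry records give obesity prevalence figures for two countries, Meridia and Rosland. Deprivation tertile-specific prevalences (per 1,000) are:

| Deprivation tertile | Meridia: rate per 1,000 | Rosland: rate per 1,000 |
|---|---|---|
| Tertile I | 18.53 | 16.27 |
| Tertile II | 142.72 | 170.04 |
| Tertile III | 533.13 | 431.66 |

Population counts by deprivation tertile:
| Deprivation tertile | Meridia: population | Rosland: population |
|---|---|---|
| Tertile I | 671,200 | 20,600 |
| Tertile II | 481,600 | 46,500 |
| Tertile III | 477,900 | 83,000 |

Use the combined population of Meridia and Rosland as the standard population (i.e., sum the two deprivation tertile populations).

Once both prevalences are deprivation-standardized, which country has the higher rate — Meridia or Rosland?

Meridia

Combined standard total = 1,780,800; weights = 0.3885, 0.2966, 0.3150.
Meridia: 0.3885×18.53 + 0.2966×142.72 + 0.3150×533.13 = 217.4428 per 1,000.
Rosland: 0.3885×16.27 + 0.2966×170.04 + 0.3150×431.66 = 192.7065 per 1,000.
The crude rates (206.02 vs 293.60) would put Rosland higher, but that reflects its deprivation composition; once standardized to a common deprivation structure, Meridia has the higher underlying rate.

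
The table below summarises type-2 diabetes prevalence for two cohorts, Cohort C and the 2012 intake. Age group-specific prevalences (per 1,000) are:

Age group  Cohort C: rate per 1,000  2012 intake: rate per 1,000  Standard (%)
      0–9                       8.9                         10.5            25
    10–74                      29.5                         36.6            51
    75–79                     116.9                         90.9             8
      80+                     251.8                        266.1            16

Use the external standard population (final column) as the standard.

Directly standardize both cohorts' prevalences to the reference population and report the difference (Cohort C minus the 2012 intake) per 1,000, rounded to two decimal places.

-4.23

Standard weights: 0.25, 0.51, 0.08, 0.16.
Cohort C: 0.2500×8.9 + 0.5100×29.5 + 0.0800×116.9 + 0.1600×251.8 = 66.9100 per 1,000.
The 2012 intake: 0.2500×10.5 + 0.5100×36.6 + 0.0800×90.9 + 0.1600×266.1 = 71.1390 per 1,000.
Difference = 66.9100 − 71.1390 = -4.2290.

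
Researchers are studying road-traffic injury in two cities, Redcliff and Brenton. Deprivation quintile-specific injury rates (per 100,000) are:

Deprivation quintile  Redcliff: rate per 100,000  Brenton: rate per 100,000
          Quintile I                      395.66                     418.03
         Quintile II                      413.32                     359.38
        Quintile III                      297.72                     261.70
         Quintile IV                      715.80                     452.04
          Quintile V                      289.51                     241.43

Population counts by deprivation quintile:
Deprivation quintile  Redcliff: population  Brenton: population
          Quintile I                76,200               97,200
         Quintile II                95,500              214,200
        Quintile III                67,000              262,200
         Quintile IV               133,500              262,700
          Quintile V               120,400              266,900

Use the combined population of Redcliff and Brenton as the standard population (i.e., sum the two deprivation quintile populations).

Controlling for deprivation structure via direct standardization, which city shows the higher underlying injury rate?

Combined standard total = 1,595,800; weights = 0.1087, 0.1941, 0.2063, 0.2483, 0.2427.
Redcliff: 0.1087×395.66 + 0.1941×413.32 + 0.2063×297.72 + 0.2483×715.80 + 0.2427×289.51 = 432.6039 per 100,000.
Brenton: 0.1087×418.03 + 0.1941×359.38 + 0.2063×261.70 + 0.2483×452.04 + 0.2427×241.43 = 339.9813 per 100,000.

Redcliff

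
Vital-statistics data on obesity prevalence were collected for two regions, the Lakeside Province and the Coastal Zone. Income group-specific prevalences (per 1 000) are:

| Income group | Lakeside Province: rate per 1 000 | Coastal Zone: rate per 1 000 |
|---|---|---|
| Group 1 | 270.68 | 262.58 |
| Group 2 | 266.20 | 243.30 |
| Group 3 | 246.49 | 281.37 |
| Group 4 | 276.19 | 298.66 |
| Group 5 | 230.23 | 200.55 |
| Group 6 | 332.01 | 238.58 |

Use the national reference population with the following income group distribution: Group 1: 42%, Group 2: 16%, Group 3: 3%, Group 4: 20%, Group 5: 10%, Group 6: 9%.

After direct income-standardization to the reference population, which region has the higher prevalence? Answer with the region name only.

Standard weights: 0.42, 0.16, 0.03, 0.20, 0.10, 0.09.
The Lakeside Province: 0.4200×270.68 + 0.1600×266.20 + 0.0300×246.49 + 0.2000×276.19 + 0.1000×230.23 + 0.0900×332.01 = 271.8142 per 1 000.
The Coastal Zone: 0.4200×262.58 + 0.1600×243.30 + 0.0300×281.37 + 0.2000×298.66 + 0.1000×200.55 + 0.0900×238.58 = 258.9119 per 1 000.

Lakeside Province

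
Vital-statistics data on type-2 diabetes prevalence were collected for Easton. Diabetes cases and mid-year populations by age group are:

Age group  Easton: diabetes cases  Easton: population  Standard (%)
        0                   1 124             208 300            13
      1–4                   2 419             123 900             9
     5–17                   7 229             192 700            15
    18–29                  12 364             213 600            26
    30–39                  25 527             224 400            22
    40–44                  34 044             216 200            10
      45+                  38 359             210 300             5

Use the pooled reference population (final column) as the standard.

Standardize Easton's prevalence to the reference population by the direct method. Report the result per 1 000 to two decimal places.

Age-specific rates per 1 000 for Easton: 5.396, 19.524, 37.514, 57.884, 113.757, 157.465, 182.401.
Standard weights: 0.13, 0.09, 0.15, 0.26, 0.22, 0.10, 0.05.
Standardized rate: 0.1300×5.396 + 0.0900×19.524 + 0.1500×37.514 + 0.2600×57.884 + 0.2200×113.757 + 0.1000×157.465 + 0.0500×182.401 = 73.0287 per 1 000.

73.03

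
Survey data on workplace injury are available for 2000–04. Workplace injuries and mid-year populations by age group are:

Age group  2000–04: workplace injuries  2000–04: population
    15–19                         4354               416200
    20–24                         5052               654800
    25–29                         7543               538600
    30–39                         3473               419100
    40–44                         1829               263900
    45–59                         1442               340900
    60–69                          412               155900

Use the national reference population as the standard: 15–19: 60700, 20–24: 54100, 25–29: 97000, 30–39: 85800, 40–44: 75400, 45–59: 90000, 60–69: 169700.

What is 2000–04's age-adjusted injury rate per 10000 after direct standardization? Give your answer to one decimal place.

Age-specific rates per 10000 for 2000–04: 104.61, 77.15, 140.05, 82.87, 69.31, 42.30, 26.43.
Standard total = 632700; weights = 0.0959, 0.0855, 0.1533, 0.1356, 0.1192, 0.1422, 0.2682.
Standardized rate: 0.0959×104.61 + 0.0855×77.15 + 0.1533×140.05 + 0.1356×82.87 + 0.1192×69.31 + 0.1422×42.30 + 0.2682×26.43 = 70.7068 per 10000.

70.7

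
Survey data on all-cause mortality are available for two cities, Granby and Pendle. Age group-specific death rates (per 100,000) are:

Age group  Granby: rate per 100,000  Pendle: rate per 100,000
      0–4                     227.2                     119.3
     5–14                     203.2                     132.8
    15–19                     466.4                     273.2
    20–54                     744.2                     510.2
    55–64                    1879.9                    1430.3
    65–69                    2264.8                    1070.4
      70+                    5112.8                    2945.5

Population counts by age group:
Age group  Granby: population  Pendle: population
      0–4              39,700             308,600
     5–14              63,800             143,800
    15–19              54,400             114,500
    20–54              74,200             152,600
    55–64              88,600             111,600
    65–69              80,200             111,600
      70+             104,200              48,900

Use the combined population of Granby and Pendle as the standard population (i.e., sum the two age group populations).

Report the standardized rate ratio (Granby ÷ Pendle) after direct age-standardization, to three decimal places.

1.672

Combined standard total = 1,496,700; weights = 0.2327, 0.1387, 0.1128, 0.1515, 0.1338, 0.1281, 0.1023.
Granby: 0.2327×227.2 + 0.1387×203.2 + 0.1128×466.4 + 0.1515×744.2 + 0.1338×1879.9 + 0.1281×2264.8 + 0.1023×5112.8 = 1311.1458 per 100,000.
Pendle: 0.2327×119.3 + 0.1387×132.8 + 0.1128×273.2 + 0.1515×510.2 + 0.1338×1430.3 + 0.1281×1070.4 + 0.1023×2945.5 = 784.1138 per 100,000.
Ratio = 1311.1458 ÷ 784.1138 = 1.67214.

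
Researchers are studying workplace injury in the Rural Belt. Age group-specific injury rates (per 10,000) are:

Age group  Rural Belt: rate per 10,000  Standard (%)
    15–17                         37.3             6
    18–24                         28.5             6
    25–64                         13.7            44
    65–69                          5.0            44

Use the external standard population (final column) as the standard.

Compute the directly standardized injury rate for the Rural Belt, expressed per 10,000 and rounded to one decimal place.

Standard weights: 0.06, 0.06, 0.44, 0.44.
Standardized rate: 0.0600×37.3 + 0.0600×28.5 + 0.4400×13.7 + 0.4400×5.0 = 12.1760 per 10,000.

12.2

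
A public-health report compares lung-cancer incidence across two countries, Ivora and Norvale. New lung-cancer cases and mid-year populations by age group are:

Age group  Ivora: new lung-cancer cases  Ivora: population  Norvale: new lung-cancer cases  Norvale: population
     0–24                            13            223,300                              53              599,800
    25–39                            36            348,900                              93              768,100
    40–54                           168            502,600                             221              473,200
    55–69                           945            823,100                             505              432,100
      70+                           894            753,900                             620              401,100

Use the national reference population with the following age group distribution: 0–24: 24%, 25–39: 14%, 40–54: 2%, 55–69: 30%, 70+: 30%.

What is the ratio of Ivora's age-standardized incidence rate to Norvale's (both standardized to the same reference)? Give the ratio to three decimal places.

0.853

Age-specific rates per 100,000 for Ivora: 5.82, 10.32, 33.43, 114.81, 118.58.
For Norvale: 8.84, 12.11, 46.70, 116.87, 154.57.
Standard weights: 0.24, 0.14, 0.02, 0.30, 0.30.
Ivora: 0.2400×5.82 + 0.1400×10.32 + 0.0200×33.43 + 0.3000×114.81 + 0.3000×118.58 = 73.5283 per 100,000.
Norvale: 0.2400×8.84 + 0.1400×12.11 + 0.0200×46.70 + 0.3000×116.87 + 0.3000×154.57 = 86.1837 per 100,000.
Ratio = 73.5283 ÷ 86.1837 = 0.85316.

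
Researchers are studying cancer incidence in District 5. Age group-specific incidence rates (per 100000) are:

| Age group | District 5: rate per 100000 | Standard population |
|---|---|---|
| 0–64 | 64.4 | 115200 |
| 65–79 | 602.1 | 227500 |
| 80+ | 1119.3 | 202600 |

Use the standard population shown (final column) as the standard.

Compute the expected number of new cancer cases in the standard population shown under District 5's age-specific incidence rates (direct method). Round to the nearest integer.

3712

Expected new cancer cases = Σ (standard pop × age-specific rate ÷ 100000)
= 115200×64.4/100000 + 227500×602.1/100000 + 202600×1119.3/100000
= 74.19 + 1369.78 + 2267.70 = 3711.67.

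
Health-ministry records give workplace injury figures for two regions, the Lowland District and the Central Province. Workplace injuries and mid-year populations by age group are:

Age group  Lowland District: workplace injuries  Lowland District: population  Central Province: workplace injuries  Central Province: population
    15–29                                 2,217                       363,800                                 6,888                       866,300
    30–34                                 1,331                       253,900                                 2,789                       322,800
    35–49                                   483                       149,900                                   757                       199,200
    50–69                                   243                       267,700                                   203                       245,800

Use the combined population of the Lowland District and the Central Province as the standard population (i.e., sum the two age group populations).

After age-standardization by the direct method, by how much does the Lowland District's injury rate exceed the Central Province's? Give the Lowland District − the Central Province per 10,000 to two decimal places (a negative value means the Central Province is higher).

-16.50

Age-specific rates per 10,000 for the Lowland District: 60.94, 52.42, 32.22, 9.08.
For the Central Province: 79.51, 86.40, 38.00, 8.26.
Combined standard total = 2,669,400; weights = 0.4608, 0.2160, 0.1308, 0.1924.
The Lowland District: 0.4608×60.94 + 0.2160×52.42 + 0.1308×32.22 + 0.1924×9.08 = 45.3675 per 10,000.
The Central Province: 0.4608×79.51 + 0.2160×86.40 + 0.1308×38.00 + 0.1924×8.26 = 61.8642 per 10,000.
Difference = 45.3675 − 61.8642 = -16.4967.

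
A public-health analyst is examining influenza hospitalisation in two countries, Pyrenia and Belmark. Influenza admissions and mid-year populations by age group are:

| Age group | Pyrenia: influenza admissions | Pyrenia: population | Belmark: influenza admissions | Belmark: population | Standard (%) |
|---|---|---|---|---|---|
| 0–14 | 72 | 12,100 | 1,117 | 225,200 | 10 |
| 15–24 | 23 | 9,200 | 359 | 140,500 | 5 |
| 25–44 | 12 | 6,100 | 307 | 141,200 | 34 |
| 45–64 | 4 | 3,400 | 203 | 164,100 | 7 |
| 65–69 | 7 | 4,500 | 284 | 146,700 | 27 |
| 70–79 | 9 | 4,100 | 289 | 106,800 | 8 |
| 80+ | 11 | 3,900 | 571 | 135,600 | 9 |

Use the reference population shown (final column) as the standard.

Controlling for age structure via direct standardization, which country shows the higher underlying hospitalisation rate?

Belmark

Age-specific rates per 100,000 for Pyrenia: 595.04, 250.00, 196.72, 117.65, 155.56, 219.51, 282.05.
For Belmark: 496.00, 255.52, 217.42, 123.71, 193.59, 270.60, 421.09.
Standard weights: 0.10, 0.05, 0.34, 0.07, 0.27, 0.08, 0.09.
Pyrenia: 0.1000×595.04 + 0.0500×250.00 + 0.3400×196.72 + 0.0700×117.65 + 0.2700×155.56 + 0.0800×219.51 + 0.0900×282.05 = 232.0703 per 100,000.
Belmark: 0.1000×496.00 + 0.0500×255.52 + 0.3400×217.42 + 0.0700×123.71 + 0.2700×193.59 + 0.0800×270.60 + 0.0900×421.09 = 256.7751 per 100,000.
The crude rates (318.71 vs 295.26) would put Pyrenia higher, but that reflects its age composition; once standardized to a common age structure, Belmark has the higher underlying rate.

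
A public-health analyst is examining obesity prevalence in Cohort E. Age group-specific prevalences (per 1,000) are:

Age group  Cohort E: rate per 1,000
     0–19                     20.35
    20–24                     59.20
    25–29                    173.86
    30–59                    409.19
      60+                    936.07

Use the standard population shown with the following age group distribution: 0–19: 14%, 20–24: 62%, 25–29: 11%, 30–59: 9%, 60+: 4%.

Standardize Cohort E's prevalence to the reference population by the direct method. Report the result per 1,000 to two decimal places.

Standard weights: 0.14, 0.62, 0.11, 0.09, 0.04.
Standardized rate: 0.1400×20.35 + 0.6200×59.20 + 0.1100×173.86 + 0.0900×409.19 + 0.0400×936.07 = 132.9475 per 1,000.

132.95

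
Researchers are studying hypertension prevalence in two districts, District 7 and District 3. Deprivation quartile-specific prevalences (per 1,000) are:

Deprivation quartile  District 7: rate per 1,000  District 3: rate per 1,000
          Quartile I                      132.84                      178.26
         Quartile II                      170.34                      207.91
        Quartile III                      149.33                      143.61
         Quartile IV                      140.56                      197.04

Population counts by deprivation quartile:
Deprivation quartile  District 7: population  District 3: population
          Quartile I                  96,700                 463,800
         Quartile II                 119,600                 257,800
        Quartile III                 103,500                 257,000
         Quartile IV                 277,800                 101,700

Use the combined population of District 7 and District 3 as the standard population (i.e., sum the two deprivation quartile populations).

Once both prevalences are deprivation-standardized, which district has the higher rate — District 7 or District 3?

District 3

Combined standard total = 1,677,900; weights = 0.3340, 0.2249, 0.2149, 0.2262.
District 7: 0.3340×132.84 + 0.2249×170.34 + 0.2149×149.33 + 0.2262×140.56 = 146.5636 per 1,000.
District 3: 0.3340×178.26 + 0.2249×207.91 + 0.2149×143.61 + 0.2262×197.04 = 181.7320 per 1,000.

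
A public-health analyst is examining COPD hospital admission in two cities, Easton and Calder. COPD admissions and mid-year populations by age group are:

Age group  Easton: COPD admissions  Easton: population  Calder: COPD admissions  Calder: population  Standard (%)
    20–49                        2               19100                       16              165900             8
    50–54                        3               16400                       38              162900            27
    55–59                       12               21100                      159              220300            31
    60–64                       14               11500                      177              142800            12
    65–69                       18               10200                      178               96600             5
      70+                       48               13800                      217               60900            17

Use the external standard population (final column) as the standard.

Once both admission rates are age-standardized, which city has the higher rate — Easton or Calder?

Age-specific rates per 10000 for Easton: 1.05, 1.83, 5.69, 12.17, 17.65, 34.78.
For Calder: 0.96, 2.33, 7.22, 12.39, 18.43, 35.63.
Standard weights: 0.08, 0.27, 0.31, 0.12, 0.05, 0.17.
Easton: 0.0800×1.05 + 0.2700×1.83 + 0.3100×5.69 + 0.1200×12.17 + 0.0500×17.65 + 0.1700×34.78 = 10.5970 per 10000.
Calder: 0.0800×0.96 + 0.2700×2.33 + 0.3100×7.22 + 0.1200×12.39 + 0.0500×18.43 + 0.1700×35.63 = 11.4106 per 10000.
The crude rates (10.53 vs 9.24) would put Easton higher, but that reflects its age composition; once standardized to a common age structure, Calder has the higher underlying rate.

Calder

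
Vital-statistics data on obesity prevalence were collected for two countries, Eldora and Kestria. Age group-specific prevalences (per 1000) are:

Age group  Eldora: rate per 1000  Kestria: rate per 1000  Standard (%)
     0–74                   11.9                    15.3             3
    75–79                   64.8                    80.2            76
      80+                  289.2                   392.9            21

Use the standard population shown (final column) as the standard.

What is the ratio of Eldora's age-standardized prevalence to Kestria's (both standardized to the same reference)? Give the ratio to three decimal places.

Standard weights: 0.03, 0.76, 0.21.
Eldora: 0.0300×11.9 + 0.7600×64.8 + 0.2100×289.2 = 110.3370 per 1000.
Kestria: 0.0300×15.3 + 0.7600×80.2 + 0.2100×392.9 = 143.9200 per 1000.
Ratio = 110.3370 ÷ 143.9200 = 0.76666.

0.767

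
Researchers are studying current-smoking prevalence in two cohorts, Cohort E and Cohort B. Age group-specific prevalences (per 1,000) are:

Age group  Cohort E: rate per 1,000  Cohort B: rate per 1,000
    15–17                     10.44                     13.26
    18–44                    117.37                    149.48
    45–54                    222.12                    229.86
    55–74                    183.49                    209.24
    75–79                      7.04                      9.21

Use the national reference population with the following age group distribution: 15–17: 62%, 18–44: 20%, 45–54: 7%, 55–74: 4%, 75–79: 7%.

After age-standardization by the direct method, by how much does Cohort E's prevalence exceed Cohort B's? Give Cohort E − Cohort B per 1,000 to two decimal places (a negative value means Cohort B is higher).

-9.89

Standard weights: 0.62, 0.20, 0.07, 0.04, 0.07.
Cohort E: 0.6200×10.44 + 0.2000×117.37 + 0.0700×222.12 + 0.0400×183.49 + 0.0700×7.04 = 53.3276 per 1,000.
Cohort B: 0.6200×13.26 + 0.2000×149.48 + 0.0700×229.86 + 0.0400×209.24 + 0.0700×9.21 = 63.2217 per 1,000.
Difference = 53.3276 − 63.2217 = -9.8941.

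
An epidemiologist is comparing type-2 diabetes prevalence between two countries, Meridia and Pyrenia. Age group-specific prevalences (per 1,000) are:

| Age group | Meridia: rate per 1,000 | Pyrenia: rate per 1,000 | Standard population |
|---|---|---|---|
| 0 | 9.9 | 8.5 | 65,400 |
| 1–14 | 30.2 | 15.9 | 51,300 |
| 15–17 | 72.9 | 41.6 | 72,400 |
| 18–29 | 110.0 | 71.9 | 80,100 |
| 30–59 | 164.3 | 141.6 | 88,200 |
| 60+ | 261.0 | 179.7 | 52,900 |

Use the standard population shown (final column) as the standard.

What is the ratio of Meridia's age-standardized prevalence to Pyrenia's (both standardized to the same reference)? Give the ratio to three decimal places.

Standard total = 410,300; weights = 0.1594, 0.1250, 0.1765, 0.1952, 0.2150, 0.1289.
Meridia: 0.1594×9.9 + 0.1250×30.2 + 0.1765×72.9 + 0.1952×110.0 + 0.2150×164.3 + 0.1289×261.0 = 108.6616 per 1,000.
Pyrenia: 0.1594×8.5 + 0.1250×15.9 + 0.1765×41.6 + 0.1952×71.9 + 0.2150×141.6 + 0.1289×179.7 = 78.3277 per 1,000.
Ratio = 108.6616 ÷ 78.3277 = 1.38727.

1.387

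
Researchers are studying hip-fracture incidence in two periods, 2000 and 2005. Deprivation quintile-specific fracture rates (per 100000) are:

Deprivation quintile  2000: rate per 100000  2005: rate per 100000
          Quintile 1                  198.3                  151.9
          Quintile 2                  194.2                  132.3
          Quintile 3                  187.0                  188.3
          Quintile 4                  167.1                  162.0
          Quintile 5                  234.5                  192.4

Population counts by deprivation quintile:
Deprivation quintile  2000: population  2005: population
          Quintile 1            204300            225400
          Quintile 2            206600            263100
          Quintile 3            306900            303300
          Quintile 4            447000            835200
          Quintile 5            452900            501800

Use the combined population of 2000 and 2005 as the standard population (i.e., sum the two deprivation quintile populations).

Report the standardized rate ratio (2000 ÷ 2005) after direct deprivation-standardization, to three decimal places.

1.150

Combined standard total = 3746500; weights = 0.1147, 0.1254, 0.1629, 0.3422, 0.2548.
2000: 0.1147×198.3 + 0.1254×194.2 + 0.1629×187.0 + 0.3422×167.1 + 0.2548×234.5 = 194.4923 per 100000.
2005: 0.1147×151.9 + 0.1254×132.3 + 0.1629×188.3 + 0.3422×162.0 + 0.2548×192.4 = 169.1483 per 100000.
Ratio = 194.4923 ÷ 169.1483 = 1.14983.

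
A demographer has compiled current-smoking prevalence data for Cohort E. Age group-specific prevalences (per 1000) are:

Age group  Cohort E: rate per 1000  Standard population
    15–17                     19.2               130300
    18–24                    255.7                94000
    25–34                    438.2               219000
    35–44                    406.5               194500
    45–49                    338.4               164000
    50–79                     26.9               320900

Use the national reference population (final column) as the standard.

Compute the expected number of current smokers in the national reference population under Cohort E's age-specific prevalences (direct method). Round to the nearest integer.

265697

Expected current smokers = Σ (standard pop × age-specific rate ÷ 1000)
= 130300×19.2/1000 + 94000×255.7/1000 + 219000×438.2/1000 + 194500×406.5/1000 + 164000×338.4/1000 + 320900×26.9/1000
= 2501.76 + 24035.80 + 95965.80 + 79064.25 + 55497.60 + 8632.21 = 265697.42.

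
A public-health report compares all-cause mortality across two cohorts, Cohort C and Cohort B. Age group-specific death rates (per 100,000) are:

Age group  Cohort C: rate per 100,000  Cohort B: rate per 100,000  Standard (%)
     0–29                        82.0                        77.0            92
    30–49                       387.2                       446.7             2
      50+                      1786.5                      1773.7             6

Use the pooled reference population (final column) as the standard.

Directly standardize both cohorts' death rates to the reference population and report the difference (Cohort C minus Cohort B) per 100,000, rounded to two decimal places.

4.18

Standard weights: 0.92, 0.02, 0.06.
Cohort C: 0.9200×82.0 + 0.0200×387.2 + 0.0600×1786.5 = 190.3740 per 100,000.
Cohort B: 0.9200×77.0 + 0.0200×446.7 + 0.0600×1773.7 = 186.1960 per 100,000.
Difference = 190.3740 − 186.1960 = 4.1780.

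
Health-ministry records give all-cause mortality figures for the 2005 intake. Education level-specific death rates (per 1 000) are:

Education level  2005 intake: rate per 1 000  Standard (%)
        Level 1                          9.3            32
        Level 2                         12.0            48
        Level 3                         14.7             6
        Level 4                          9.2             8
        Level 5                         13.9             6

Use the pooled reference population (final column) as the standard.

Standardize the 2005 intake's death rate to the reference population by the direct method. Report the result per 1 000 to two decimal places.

Standard weights: 0.32, 0.48, 0.06, 0.08, 0.06.
Standardized rate: 0.3200×9.3 + 0.4800×12.0 + 0.0600×14.7 + 0.0800×9.2 + 0.0600×13.9 = 11.1880 per 1 000.

11.19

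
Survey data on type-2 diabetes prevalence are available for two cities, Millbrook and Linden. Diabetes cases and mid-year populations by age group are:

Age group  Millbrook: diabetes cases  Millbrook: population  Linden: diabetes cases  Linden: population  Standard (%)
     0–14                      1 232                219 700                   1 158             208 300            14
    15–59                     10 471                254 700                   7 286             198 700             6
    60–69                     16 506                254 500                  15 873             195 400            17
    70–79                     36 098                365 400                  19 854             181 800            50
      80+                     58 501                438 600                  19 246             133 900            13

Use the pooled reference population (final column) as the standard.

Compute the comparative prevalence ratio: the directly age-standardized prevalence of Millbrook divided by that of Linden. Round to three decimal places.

0.899

Age-specific rates per 1 000 for Millbrook: 5.608, 41.111, 64.857, 98.790, 133.381.
For Linden: 5.559, 36.668, 81.233, 109.208, 143.734.
Standard weights: 0.14, 0.06, 0.17, 0.50, 0.13.
Millbrook: 0.1400×5.608 + 0.0600×41.111 + 0.1700×64.857 + 0.5000×98.790 + 0.1300×133.381 = 81.0121 per 1 000.
Linden: 0.1400×5.559 + 0.0600×36.668 + 0.1700×81.233 + 0.5000×109.208 + 0.1300×143.734 = 90.0775 per 1 000.
Ratio = 81.0121 ÷ 90.0775 = 0.89936.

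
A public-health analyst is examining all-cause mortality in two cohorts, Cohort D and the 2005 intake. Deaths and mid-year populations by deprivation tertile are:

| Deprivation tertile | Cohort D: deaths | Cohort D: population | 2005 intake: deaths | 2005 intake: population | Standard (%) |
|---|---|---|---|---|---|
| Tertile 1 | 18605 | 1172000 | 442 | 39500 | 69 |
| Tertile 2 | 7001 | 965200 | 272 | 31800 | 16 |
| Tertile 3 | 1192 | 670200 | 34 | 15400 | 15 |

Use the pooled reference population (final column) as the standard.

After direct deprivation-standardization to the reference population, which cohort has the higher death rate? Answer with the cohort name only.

Deprivation-specific rates per 100000 for Cohort D: 1587.46, 725.34, 177.86.
For the 2005 intake: 1118.99, 855.35, 220.78.
Standard weights: 0.69, 0.16, 0.15.
Cohort D: 0.6900×1587.46 + 0.1600×725.34 + 0.1500×177.86 = 1238.0789 per 100000.
The 2005 intake: 0.6900×1118.99 + 0.1600×855.35 + 0.1500×220.78 = 942.0735 per 100000.

Cohort D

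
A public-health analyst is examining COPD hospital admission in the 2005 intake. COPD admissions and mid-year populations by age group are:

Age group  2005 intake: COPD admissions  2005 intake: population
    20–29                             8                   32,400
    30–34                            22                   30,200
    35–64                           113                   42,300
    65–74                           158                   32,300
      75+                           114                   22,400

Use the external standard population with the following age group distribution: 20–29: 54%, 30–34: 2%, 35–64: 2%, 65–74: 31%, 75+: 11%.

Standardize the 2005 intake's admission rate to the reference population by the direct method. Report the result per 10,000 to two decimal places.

Age-specific rates per 10,000 for the 2005 intake: 2.47, 7.28, 26.71, 48.92, 50.89.
Standard weights: 0.54, 0.02, 0.02, 0.31, 0.11.
Standardized rate: 0.5400×2.47 + 0.0200×7.28 + 0.0200×26.71 + 0.3100×48.92 + 0.1100×50.89 = 22.7756 per 10,000.

22.78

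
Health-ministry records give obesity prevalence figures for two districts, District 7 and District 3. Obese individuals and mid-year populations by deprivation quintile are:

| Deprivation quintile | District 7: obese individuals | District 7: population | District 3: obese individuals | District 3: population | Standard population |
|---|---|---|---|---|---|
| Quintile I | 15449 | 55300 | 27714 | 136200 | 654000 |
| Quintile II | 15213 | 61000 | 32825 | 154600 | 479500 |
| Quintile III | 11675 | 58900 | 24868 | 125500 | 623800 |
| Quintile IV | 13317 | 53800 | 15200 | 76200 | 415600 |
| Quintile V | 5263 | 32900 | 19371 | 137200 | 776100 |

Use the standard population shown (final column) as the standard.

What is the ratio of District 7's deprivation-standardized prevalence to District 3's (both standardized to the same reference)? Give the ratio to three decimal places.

Deprivation-specific rates per 1000 for District 7: 279.367, 249.393, 198.217, 247.528, 159.970.
For District 3: 203.480, 212.322, 198.151, 199.475, 141.188.
Standard total = 2949000; weights = 0.2218, 0.1626, 0.2115, 0.1409, 0.2632.
District 7: 0.2218×279.367 + 0.1626×249.393 + 0.2115×198.217 + 0.1409×247.528 + 0.2632×159.970 = 221.4185 per 1000.
District 3: 0.2218×203.480 + 0.1626×212.322 + 0.2115×198.151 + 0.1409×199.475 + 0.2632×141.188 = 186.8326 per 1000.
Ratio = 221.4185 ÷ 186.8326 = 1.18512.

1.185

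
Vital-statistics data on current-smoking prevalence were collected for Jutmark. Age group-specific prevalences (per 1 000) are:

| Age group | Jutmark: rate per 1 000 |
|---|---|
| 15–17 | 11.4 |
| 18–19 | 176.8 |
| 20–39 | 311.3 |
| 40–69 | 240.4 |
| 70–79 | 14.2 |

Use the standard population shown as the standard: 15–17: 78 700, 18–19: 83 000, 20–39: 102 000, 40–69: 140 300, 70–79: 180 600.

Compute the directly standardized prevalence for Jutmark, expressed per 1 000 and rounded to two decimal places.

143.03

Standard total = 584 600; weights = 0.1346, 0.1420, 0.1745, 0.2400, 0.3089.
Standardized rate: 0.1346×11.4 + 0.1420×176.8 + 0.1745×311.3 + 0.2400×240.4 + 0.3089×14.2 = 143.0325 per 1 000.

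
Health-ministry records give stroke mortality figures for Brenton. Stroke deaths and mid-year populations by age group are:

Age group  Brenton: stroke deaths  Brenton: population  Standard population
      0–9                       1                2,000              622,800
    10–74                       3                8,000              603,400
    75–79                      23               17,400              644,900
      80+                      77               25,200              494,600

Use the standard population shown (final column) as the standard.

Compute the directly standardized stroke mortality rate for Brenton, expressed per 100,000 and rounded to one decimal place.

122.6

Age-specific rates per 100,000 for Brenton: 50.00, 37.50, 132.18, 305.56.
Standard total = 2,365,700; weights = 0.2633, 0.2551, 0.2726, 0.2091.
Standardized rate: 0.2633×50.00 + 0.2551×37.50 + 0.2726×132.18 + 0.2091×305.56 = 122.6447 per 100,000.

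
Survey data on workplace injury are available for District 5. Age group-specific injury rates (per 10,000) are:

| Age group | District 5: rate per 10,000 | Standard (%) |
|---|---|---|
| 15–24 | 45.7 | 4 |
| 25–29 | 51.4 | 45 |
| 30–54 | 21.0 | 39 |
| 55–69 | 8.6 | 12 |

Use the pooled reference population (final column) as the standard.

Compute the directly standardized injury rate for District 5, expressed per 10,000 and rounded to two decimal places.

Standard weights: 0.04, 0.45, 0.39, 0.12.
Standardized rate: 0.0400×45.7 + 0.4500×51.4 + 0.3900×21.0 + 0.1200×8.6 = 34.1800 per 10,000.

34.18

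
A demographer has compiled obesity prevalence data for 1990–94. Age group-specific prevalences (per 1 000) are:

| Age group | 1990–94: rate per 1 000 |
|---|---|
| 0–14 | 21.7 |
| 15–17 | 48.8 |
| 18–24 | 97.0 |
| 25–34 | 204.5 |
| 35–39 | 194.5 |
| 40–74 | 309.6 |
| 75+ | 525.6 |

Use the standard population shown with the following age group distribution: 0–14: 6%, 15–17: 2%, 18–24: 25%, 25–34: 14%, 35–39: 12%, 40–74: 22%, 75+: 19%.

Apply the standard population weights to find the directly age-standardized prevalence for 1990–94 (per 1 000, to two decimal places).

Standard weights: 0.06, 0.02, 0.25, 0.14, 0.12, 0.22, 0.19.
Standardized rate: 0.0600×21.7 + 0.0200×48.8 + 0.2500×97.0 + 0.1400×204.5 + 0.1200×194.5 + 0.2200×309.6 + 0.1900×525.6 = 246.4740 per 1 000.

246.47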